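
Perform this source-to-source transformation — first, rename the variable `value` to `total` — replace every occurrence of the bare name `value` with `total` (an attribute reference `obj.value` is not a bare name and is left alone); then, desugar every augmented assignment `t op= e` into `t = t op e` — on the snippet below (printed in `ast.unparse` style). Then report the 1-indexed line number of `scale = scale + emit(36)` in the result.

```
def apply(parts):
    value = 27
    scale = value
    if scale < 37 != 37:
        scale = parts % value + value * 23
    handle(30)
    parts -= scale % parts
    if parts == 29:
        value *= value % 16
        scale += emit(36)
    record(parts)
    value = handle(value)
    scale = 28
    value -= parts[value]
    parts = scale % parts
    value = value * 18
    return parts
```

Transformed code:
def apply(parts):
    total = 27
    scale = total
    if scale < 37 != 37:
        scale = parts % total + total * 23
    handle(30)
    parts = parts - scale % parts
    if parts == 29:
        total = total * (total % 16)
        scale = scale + emit(36)
    record(parts)
    total = handle(total)
    scale = 28
    total = total - parts[total]
    parts = scale % parts
    total = total * 18
    return parts

10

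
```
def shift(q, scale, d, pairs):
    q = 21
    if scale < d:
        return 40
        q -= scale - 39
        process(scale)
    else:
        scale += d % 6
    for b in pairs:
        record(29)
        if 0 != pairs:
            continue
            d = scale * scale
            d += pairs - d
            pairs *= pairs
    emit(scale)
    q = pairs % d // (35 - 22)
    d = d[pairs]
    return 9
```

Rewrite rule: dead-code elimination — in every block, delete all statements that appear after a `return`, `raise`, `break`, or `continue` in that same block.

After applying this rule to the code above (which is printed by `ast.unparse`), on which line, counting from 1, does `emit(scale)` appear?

Transformed code:
def shift(q, scale, d, pairs):
    q = 21
    if scale < d:
        return 40
    else:
        scale += d % 6
    for b in pairs:
        record(29)
        if 0 != pairs:
            continue
    emit(scale)
    q = pairs % d // (35 - 22)
    d = d[pairs]
    return 9

11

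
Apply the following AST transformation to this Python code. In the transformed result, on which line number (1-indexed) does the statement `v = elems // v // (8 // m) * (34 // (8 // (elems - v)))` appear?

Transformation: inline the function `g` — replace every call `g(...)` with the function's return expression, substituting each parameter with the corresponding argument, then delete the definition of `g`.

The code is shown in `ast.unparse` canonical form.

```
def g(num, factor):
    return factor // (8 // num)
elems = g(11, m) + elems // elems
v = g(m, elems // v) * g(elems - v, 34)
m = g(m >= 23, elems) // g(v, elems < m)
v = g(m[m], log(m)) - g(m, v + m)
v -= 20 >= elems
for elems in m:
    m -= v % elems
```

Transformed code:
elems = m // (8 // 11) + elems // elems
v = elems // v // (8 // m) * (34 // (8 // (elems - v)))
m = elems // (8 // (m >= 23)) // ((elems < m) // (8 // v))
v = log(m) // (8 // m[m]) - (v + m) // (8 // m)
v -= 20 >= elems
for elems in m:
    m -= v % elems

2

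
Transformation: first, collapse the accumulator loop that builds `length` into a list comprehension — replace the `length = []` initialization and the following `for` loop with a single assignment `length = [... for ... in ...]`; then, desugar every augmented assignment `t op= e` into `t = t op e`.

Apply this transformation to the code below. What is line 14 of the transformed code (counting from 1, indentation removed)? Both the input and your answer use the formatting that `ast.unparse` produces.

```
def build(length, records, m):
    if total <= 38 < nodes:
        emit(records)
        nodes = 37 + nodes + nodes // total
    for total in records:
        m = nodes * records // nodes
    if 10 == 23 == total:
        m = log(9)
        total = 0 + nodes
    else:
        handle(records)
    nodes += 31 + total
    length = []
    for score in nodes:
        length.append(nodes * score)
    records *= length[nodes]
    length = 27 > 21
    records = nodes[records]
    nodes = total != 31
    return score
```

records = records * length[nodes]

Transformed code:
def build(length, records, m):
    if total <= 38 < nodes:
        emit(records)
        nodes = 37 + nodes + nodes // total
    for total in records:
        m = nodes * records // nodes
    if 10 == 23 == total:
        m = log(9)
        total = 0 + nodes
    else:
        handle(records)
    nodes = nodes + (31 + total)
    length = [nodes * score for score in nodes]
    records = records * length[nodes]
    length = 27 > 21
    records = nodes[records]
    nodes = total != 31
    return score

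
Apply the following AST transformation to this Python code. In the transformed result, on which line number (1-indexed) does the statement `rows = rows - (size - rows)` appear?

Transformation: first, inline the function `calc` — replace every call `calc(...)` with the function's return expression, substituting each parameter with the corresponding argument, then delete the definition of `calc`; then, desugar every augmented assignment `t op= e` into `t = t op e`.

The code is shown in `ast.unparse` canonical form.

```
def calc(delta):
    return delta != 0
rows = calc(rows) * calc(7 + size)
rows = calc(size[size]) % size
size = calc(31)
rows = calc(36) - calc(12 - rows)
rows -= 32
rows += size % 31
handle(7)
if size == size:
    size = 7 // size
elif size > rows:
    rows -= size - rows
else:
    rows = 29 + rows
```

11

Transformed code:
rows = (rows != 0) * (7 + size != 0)
rows = (size[size] != 0) % size
size = 31 != 0
rows = (36 != 0) - (12 - rows != 0)
rows = rows - 32
rows = rows + size % 31
handle(7)
if size == size:
    size = 7 // size
elif size > rows:
    rows = rows - (size - rows)
else:
    rows = 29 + rows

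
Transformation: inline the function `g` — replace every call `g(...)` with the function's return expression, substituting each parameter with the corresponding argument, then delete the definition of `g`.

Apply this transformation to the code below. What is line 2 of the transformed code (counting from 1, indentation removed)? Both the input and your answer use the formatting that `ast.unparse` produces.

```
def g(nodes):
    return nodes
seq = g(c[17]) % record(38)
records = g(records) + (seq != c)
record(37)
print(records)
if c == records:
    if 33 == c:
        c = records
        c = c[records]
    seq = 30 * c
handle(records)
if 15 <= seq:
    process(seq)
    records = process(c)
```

records = records + (seq != c)

Transformed code:
seq = c[17] % record(38)
records = records + (seq != c)
record(37)
print(records)
if c == records:
    if 33 == c:
        c = records
        c = c[records]
    seq = 30 * c
handle(records)
if 15 <= seq:
    process(seq)
    records = process(c)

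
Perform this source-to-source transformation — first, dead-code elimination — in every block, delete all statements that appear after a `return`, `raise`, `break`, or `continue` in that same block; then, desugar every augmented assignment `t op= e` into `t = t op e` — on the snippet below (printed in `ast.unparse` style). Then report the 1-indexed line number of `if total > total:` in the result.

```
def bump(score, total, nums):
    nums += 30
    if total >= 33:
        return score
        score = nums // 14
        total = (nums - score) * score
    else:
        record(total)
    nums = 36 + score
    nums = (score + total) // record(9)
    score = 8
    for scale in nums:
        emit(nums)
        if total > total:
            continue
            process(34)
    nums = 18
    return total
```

Transformed code:
def bump(score, total, nums):
    nums = nums + 30
    if total >= 33:
        return score
    else:
        record(total)
    nums = 36 + score
    nums = (score + total) // record(9)
    score = 8
    for scale in nums:
        emit(nums)
        if total > total:
            continue
    nums = 18
    return total

12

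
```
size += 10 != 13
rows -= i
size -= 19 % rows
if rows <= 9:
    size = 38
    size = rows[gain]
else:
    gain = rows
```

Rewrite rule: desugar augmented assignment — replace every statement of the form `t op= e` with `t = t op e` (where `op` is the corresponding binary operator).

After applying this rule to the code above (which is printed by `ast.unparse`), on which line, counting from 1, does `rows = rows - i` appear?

Transformed code:
size = size + (10 != 13)
rows = rows - i
size = size - 19 % rows
if rows <= 9:
    size = 38
    size = rows[gain]
else:
    gain = rows

2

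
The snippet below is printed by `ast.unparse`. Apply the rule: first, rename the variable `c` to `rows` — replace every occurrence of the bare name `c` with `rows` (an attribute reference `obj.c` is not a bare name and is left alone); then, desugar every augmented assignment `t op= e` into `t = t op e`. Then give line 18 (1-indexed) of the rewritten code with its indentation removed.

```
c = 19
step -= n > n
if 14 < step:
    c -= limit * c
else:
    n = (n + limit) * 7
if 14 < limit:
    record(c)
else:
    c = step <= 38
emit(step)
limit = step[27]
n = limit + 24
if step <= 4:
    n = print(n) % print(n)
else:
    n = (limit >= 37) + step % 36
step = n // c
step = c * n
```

step = n // rows

Transformed code:
rows = 19
step = step - (n > n)
if 14 < step:
    rows = rows - limit * rows
else:
    n = (n + limit) * 7
if 14 < limit:
    record(rows)
else:
    rows = step <= 38
emit(step)
limit = step[27]
n = limit + 24
if step <= 4:
    n = print(n) % print(n)
else:
    n = (limit >= 37) + step % 36
step = n // rows
step = rows * n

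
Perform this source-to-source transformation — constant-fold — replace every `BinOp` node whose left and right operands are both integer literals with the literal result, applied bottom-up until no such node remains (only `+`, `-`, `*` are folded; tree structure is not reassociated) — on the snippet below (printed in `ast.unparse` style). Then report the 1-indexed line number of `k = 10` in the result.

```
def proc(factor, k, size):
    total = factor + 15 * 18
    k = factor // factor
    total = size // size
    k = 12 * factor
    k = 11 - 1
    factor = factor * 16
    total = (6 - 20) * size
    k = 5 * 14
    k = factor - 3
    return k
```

Transformed code:
def proc(factor, k, size):
    total = factor + 270
    k = factor // factor
    total = size // size
    k = 12 * factor
    k = 10
    factor = factor * 16
    total = -14 * size
    k = 70
    k = factor - 3
    return k

6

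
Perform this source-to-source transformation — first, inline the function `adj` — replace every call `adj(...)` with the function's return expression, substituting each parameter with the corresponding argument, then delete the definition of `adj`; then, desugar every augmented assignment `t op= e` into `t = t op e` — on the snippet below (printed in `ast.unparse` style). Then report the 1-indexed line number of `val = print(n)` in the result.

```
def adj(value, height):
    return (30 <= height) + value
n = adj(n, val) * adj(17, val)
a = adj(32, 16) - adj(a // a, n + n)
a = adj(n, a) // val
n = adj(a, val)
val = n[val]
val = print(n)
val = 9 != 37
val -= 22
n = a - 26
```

6

Transformed code:
n = ((30 <= val) + n) * ((30 <= val) + 17)
a = (30 <= 16) + 32 - ((30 <= n + n) + a // a)
a = ((30 <= a) + n) // val
n = (30 <= val) + a
val = n[val]
val = print(n)
val = 9 != 37
val = val - 22
n = a - 26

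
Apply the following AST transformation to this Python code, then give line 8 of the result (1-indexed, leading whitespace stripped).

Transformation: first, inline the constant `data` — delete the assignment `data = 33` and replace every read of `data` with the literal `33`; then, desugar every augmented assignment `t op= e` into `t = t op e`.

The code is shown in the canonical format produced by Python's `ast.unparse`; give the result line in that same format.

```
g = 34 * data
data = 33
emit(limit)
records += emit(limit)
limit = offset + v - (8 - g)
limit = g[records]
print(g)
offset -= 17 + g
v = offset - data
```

Transformed code:
g = 34 * 33
emit(limit)
records = records + emit(limit)
limit = offset + v - (8 - g)
limit = g[records]
print(g)
offset = offset - (17 + g)
v = offset - 33

v = offset - 33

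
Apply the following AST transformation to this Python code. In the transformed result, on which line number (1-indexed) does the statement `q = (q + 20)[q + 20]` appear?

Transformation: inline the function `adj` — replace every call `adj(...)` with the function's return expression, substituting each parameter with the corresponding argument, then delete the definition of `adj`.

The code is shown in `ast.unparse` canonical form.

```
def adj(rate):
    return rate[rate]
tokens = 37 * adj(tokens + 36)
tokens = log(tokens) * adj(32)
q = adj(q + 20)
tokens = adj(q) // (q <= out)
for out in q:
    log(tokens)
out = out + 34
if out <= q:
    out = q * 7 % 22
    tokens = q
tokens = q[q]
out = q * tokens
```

Transformed code:
tokens = 37 * (tokens + 36)[tokens + 36]
tokens = log(tokens) * 32[32]
q = (q + 20)[q + 20]
tokens = q[q] // (q <= out)
for out in q:
    log(tokens)
out = out + 34
if out <= q:
    out = q * 7 % 22
    tokens = q
tokens = q[q]
out = q * tokens

3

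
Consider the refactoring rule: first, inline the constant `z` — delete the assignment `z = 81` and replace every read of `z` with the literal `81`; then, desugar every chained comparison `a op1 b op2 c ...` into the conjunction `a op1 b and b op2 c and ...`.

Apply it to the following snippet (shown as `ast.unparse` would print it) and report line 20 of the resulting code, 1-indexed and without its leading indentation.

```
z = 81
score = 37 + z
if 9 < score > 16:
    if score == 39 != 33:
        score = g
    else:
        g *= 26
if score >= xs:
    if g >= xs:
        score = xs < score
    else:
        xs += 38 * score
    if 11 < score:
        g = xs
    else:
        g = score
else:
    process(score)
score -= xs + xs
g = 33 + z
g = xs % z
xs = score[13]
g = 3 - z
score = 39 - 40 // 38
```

g = xs % 81

Transformed code:
score = 37 + 81
if 9 < score and score > 16:
    if score == 39 and 39 != 33:
        score = g
    else:
        g *= 26
if score >= xs:
    if g >= xs:
        score = xs < score
    else:
        xs += 38 * score
    if 11 < score:
        g = xs
    else:
        g = score
else:
    process(score)
score -= xs + xs
g = 33 + 81
g = xs % 81
xs = score[13]
g = 3 - 81
score = 39 - 40 // 38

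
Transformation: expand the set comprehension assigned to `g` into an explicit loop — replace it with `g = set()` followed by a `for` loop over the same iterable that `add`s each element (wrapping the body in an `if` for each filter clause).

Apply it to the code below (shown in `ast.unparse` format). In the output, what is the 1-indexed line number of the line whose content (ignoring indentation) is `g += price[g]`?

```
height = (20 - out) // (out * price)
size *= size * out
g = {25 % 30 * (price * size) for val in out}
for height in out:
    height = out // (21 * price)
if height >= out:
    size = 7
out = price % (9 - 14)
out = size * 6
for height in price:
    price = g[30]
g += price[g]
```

Transformed code:
height = (20 - out) // (out * price)
size *= size * out
g = set()
for val in out:
    g.add(25 % 30 * (price * size))
for height in out:
    height = out // (21 * price)
if height >= out:
    size = 7
out = price % (9 - 14)
out = size * 6
for height in price:
    price = g[30]
g += price[g]

14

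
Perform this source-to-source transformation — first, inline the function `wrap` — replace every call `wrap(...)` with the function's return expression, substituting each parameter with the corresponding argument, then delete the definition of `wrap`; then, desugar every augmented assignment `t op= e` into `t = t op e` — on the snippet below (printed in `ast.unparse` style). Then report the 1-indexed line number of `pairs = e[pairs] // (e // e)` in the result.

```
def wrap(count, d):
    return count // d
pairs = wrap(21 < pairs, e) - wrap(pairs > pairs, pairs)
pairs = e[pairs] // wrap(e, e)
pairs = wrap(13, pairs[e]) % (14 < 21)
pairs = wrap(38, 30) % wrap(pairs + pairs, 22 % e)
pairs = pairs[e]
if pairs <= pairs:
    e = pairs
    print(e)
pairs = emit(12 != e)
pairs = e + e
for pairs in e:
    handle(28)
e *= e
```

2

Transformed code:
pairs = (21 < pairs) // e - (pairs > pairs) // pairs
pairs = e[pairs] // (e // e)
pairs = 13 // pairs[e] % (14 < 21)
pairs = 38 // 30 % ((pairs + pairs) // (22 % e))
pairs = pairs[e]
if pairs <= pairs:
    e = pairs
    print(e)
pairs = emit(12 != e)
pairs = e + e
for pairs in e:
    handle(28)
e = e * e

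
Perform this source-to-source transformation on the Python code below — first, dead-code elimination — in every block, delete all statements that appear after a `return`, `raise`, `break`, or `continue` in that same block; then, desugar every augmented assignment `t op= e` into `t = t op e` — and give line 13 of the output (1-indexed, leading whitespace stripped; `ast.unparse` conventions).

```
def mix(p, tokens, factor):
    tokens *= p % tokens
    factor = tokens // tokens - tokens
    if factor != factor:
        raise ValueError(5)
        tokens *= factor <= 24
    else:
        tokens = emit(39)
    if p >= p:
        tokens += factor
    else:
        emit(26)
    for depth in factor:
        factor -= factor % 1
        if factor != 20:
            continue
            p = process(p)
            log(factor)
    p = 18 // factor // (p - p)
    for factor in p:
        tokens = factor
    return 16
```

Transformed code:
def mix(p, tokens, factor):
    tokens = tokens * (p % tokens)
    factor = tokens // tokens - tokens
    if factor != factor:
        raise ValueError(5)
    else:
        tokens = emit(39)
    if p >= p:
        tokens = tokens + factor
    else:
        emit(26)
    for depth in factor:
        factor = factor - factor % 1
        if factor != 20:
            continue
    p = 18 // factor // (p - p)
    for factor in p:
        tokens = factor
    return 16

factor = factor - factor % 1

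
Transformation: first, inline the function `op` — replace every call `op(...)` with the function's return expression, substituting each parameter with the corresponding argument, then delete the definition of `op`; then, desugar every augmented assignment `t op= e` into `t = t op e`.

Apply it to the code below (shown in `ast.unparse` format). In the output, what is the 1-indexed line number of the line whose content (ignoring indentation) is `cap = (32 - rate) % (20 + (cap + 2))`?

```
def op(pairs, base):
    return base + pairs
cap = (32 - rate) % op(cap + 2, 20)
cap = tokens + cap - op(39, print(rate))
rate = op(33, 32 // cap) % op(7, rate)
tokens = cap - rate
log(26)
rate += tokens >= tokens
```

Transformed code:
cap = (32 - rate) % (20 + (cap + 2))
cap = tokens + cap - (print(rate) + 39)
rate = (32 // cap + 33) % (rate + 7)
tokens = cap - rate
log(26)
rate = rate + (tokens >= tokens)

1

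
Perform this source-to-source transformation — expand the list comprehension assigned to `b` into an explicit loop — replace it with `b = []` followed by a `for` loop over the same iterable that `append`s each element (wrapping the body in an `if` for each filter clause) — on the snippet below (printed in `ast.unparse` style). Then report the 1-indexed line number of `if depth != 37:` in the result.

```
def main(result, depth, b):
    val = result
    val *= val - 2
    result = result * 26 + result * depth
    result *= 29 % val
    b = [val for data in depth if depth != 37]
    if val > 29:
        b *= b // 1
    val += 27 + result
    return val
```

Transformed code:
def main(result, depth, b):
    val = result
    val *= val - 2
    result = result * 26 + result * depth
    result *= 29 % val
    b = []
    for data in depth:
        if depth != 37:
            b.append(val)
    if val > 29:
        b *= b // 1
    val += 27 + result
    return val

8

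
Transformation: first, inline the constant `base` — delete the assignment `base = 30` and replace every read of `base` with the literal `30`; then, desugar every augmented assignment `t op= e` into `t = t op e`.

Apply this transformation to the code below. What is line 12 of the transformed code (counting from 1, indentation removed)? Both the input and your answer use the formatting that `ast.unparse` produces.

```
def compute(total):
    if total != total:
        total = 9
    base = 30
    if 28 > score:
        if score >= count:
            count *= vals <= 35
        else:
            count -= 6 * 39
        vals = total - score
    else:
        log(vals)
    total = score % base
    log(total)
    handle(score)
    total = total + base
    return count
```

Transformed code:
def compute(total):
    if total != total:
        total = 9
    if 28 > score:
        if score >= count:
            count = count * (vals <= 35)
        else:
            count = count - 6 * 39
        vals = total - score
    else:
        log(vals)
    total = score % 30
    log(total)
    handle(score)
    total = total + 30
    return count

total = score % 30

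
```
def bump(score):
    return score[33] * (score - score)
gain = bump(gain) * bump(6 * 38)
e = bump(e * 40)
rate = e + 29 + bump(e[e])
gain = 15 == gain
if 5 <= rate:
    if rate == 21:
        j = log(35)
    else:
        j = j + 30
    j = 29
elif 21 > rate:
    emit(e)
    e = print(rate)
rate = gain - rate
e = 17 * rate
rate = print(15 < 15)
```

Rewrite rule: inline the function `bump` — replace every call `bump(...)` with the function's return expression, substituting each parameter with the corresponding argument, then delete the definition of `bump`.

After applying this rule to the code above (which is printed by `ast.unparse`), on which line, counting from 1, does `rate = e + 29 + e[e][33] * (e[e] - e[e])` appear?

Transformed code:
gain = gain[33] * (gain - gain) * ((6 * 38)[33] * (6 * 38 - 6 * 38))
e = (e * 40)[33] * (e * 40 - e * 40)
rate = e + 29 + e[e][33] * (e[e] - e[e])
gain = 15 == gain
if 5 <= rate:
    if rate == 21:
        j = log(35)
    else:
        j = j + 30
    j = 29
elif 21 > rate:
    emit(e)
    e = print(rate)
rate = gain - rate
e = 17 * rate
rate = print(15 < 15)

3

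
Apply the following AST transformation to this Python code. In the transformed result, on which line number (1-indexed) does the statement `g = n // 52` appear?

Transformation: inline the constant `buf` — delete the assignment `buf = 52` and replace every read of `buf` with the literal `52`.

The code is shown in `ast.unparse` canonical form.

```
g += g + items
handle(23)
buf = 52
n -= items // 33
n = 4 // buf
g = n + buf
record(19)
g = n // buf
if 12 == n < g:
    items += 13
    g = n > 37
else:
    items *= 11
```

7

Transformed code:
g += g + items
handle(23)
n -= items // 33
n = 4 // 52
g = n + 52
record(19)
g = n // 52
if 12 == n < g:
    items += 13
    g = n > 37
else:
    items *= 11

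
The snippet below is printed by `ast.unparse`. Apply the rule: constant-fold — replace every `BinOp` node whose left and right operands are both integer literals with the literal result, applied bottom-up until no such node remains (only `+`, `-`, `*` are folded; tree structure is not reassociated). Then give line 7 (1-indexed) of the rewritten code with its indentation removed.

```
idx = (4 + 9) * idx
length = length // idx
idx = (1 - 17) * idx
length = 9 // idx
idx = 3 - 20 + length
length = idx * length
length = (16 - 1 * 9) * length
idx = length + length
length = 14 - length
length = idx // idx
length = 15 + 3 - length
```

length = 7 * length

Transformed code:
idx = 13 * idx
length = length // idx
idx = -16 * idx
length = 9 // idx
idx = -17 + length
length = idx * length
length = 7 * length
idx = length + length
length = 14 - length
length = idx // idx
length = 18 - length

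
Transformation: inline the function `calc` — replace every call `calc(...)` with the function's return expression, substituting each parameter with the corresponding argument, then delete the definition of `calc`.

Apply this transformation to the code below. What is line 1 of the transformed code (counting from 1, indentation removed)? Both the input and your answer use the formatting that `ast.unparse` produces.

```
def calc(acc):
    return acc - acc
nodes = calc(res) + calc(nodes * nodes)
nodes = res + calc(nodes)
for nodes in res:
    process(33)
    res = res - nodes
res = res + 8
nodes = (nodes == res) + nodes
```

Transformed code:
nodes = res - res + (nodes * nodes - nodes * nodes)
nodes = res + (nodes - nodes)
for nodes in res:
    process(33)
    res = res - nodes
res = res + 8
nodes = (nodes == res) + nodes

nodes = res - res + (nodes * nodes - nodes * nodes)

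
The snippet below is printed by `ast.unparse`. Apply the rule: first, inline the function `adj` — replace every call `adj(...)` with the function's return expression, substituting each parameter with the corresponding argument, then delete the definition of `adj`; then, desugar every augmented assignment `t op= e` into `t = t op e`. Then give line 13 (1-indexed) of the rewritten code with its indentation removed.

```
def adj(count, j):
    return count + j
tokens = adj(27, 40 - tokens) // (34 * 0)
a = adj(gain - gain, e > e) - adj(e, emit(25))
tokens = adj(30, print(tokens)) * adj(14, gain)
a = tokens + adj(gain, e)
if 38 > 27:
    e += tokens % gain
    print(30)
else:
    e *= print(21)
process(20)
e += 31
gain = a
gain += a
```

Transformed code:
tokens = (27 + (40 - tokens)) // (34 * 0)
a = gain - gain + (e > e) - (e + emit(25))
tokens = (30 + print(tokens)) * (14 + gain)
a = tokens + (gain + e)
if 38 > 27:
    e = e + tokens % gain
    print(30)
else:
    e = e * print(21)
process(20)
e = e + 31
gain = a
gain = gain + a

gain = gain + a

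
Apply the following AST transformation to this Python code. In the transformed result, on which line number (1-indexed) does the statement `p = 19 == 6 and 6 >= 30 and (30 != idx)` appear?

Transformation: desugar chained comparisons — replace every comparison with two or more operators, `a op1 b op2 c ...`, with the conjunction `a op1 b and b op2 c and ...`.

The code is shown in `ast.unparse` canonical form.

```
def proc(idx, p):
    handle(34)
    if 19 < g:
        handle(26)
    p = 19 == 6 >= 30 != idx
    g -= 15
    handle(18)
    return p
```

Transformed code:
def proc(idx, p):
    handle(34)
    if 19 < g:
        handle(26)
    p = 19 == 6 and 6 >= 30 and (30 != idx)
    g -= 15
    handle(18)
    return p

5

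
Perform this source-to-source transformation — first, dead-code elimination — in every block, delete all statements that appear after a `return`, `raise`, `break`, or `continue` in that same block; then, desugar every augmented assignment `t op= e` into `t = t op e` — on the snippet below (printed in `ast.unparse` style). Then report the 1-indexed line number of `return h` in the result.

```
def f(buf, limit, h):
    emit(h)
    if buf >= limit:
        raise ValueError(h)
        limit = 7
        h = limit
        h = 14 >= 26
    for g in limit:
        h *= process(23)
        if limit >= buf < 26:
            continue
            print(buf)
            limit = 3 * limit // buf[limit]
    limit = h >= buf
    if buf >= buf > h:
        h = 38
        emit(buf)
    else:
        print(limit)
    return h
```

Transformed code:
def f(buf, limit, h):
    emit(h)
    if buf >= limit:
        raise ValueError(h)
    for g in limit:
        h = h * process(23)
        if limit >= buf < 26:
            continue
    limit = h >= buf
    if buf >= buf > h:
        h = 38
        emit(buf)
    else:
        print(limit)
    return h

15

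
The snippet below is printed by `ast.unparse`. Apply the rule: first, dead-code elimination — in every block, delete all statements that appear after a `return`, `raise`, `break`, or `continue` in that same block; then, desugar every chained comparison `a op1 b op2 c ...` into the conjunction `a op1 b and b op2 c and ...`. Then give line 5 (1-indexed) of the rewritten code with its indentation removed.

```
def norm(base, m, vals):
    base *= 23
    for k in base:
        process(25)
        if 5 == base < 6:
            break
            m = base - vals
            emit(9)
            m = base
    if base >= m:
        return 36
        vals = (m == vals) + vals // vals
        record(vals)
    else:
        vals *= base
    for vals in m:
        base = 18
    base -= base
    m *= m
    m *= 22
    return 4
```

Transformed code:
def norm(base, m, vals):
    base *= 23
    for k in base:
        process(25)
        if 5 == base and base < 6:
            break
    if base >= m:
        return 36
    else:
        vals *= base
    for vals in m:
        base = 18
    base -= base
    m *= m
    m *= 22
    return 4

if 5 == base and base < 6:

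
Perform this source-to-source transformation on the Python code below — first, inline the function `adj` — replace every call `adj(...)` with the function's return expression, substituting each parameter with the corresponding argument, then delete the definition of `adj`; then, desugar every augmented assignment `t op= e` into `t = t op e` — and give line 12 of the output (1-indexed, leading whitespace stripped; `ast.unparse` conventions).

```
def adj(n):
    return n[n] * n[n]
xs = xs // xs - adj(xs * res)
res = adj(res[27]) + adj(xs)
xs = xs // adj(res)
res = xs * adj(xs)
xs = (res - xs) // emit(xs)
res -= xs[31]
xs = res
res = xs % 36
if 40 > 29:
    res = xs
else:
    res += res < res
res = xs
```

Transformed code:
xs = xs // xs - (xs * res)[xs * res] * (xs * res)[xs * res]
res = res[27][res[27]] * res[27][res[27]] + xs[xs] * xs[xs]
xs = xs // (res[res] * res[res])
res = xs * (xs[xs] * xs[xs])
xs = (res - xs) // emit(xs)
res = res - xs[31]
xs = res
res = xs % 36
if 40 > 29:
    res = xs
else:
    res = res + (res < res)
res = xs

res = res + (res < res)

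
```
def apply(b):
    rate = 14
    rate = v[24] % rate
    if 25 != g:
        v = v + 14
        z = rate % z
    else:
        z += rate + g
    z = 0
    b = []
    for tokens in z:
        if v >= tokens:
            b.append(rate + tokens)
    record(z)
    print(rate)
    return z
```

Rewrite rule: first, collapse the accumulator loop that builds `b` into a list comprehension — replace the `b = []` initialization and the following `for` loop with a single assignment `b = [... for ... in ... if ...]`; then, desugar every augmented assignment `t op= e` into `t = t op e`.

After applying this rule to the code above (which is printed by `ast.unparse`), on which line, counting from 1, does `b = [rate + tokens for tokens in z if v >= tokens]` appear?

10

Transformed code:
def apply(b):
    rate = 14
    rate = v[24] % rate
    if 25 != g:
        v = v + 14
        z = rate % z
    else:
        z = z + (rate + g)
    z = 0
    b = [rate + tokens for tokens in z if v >= tokens]
    record(z)
    print(rate)
    return z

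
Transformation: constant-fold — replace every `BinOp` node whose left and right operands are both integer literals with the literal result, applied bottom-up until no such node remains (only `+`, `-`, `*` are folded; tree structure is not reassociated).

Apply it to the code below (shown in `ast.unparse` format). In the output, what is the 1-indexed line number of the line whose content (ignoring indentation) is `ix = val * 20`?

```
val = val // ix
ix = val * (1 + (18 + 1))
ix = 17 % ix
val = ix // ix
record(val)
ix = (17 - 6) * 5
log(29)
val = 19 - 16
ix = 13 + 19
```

2

Transformed code:
val = val // ix
ix = val * 20
ix = 17 % ix
val = ix // ix
record(val)
ix = 55
log(29)
val = 3
ix = 32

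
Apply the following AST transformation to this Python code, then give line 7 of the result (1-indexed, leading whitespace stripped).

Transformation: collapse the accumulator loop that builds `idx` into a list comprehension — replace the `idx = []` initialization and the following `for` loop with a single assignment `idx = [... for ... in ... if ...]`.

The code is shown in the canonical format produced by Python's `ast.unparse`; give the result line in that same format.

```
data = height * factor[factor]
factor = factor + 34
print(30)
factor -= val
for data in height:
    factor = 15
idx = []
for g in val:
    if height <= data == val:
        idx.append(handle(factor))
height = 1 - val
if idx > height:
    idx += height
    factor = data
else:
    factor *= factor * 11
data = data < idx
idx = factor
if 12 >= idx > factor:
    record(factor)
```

Transformed code:
data = height * factor[factor]
factor = factor + 34
print(30)
factor -= val
for data in height:
    factor = 15
idx = [handle(factor) for g in val if height <= data == val]
height = 1 - val
if idx > height:
    idx += height
    factor = data
else:
    factor *= factor * 11
data = data < idx
idx = factor
if 12 >= idx > factor:
    record(factor)

idx = [handle(factor) for g in val if height <= data == val]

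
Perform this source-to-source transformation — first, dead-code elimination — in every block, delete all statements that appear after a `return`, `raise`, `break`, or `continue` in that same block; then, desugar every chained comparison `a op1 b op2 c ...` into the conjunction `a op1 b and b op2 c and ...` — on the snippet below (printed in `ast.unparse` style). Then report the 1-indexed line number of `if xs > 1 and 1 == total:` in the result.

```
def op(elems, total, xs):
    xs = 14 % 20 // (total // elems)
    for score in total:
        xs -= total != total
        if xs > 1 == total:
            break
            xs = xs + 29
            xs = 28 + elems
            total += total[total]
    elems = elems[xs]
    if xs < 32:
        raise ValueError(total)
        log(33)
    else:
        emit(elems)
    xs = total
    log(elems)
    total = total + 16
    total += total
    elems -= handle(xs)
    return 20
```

5

Transformed code:
def op(elems, total, xs):
    xs = 14 % 20 // (total // elems)
    for score in total:
        xs -= total != total
        if xs > 1 and 1 == total:
            break
    elems = elems[xs]
    if xs < 32:
        raise ValueError(total)
    else:
        emit(elems)
    xs = total
    log(elems)
    total = total + 16
    total += total
    elems -= handle(xs)
    return 20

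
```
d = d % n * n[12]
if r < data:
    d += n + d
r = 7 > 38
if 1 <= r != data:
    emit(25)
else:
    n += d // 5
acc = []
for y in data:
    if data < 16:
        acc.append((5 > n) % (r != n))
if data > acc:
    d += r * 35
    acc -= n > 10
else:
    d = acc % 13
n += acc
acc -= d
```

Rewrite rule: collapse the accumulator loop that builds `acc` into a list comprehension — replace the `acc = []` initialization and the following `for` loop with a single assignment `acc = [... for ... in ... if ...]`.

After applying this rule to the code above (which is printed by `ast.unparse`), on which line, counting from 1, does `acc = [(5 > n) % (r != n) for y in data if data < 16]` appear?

9

Transformed code:
d = d % n * n[12]
if r < data:
    d += n + d
r = 7 > 38
if 1 <= r != data:
    emit(25)
else:
    n += d // 5
acc = [(5 > n) % (r != n) for y in data if data < 16]
if data > acc:
    d += r * 35
    acc -= n > 10
else:
    d = acc % 13
n += acc
acc -= d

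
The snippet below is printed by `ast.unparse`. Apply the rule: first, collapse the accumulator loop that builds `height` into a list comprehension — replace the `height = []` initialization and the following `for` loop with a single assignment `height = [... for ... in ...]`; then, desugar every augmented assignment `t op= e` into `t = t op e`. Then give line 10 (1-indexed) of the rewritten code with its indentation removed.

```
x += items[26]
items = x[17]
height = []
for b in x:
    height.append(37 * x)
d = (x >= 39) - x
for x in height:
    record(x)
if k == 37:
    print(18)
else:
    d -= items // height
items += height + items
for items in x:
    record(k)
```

Transformed code:
x = x + items[26]
items = x[17]
height = [37 * x for b in x]
d = (x >= 39) - x
for x in height:
    record(x)
if k == 37:
    print(18)
else:
    d = d - items // height
items = items + (height + items)
for items in x:
    record(k)

d = d - items // height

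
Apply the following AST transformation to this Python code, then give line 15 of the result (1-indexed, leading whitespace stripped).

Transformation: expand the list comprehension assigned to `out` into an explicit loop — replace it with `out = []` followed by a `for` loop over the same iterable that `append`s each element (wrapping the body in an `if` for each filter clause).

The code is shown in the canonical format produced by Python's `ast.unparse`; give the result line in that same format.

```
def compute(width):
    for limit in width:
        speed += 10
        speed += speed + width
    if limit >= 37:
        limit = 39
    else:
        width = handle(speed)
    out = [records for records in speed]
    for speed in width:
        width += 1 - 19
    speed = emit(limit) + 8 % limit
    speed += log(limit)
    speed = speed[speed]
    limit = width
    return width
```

speed += log(limit)

Transformed code:
def compute(width):
    for limit in width:
        speed += 10
        speed += speed + width
    if limit >= 37:
        limit = 39
    else:
        width = handle(speed)
    out = []
    for records in speed:
        out.append(records)
    for speed in width:
        width += 1 - 19
    speed = emit(limit) + 8 % limit
    speed += log(limit)
    speed = speed[speed]
    limit = width
    return width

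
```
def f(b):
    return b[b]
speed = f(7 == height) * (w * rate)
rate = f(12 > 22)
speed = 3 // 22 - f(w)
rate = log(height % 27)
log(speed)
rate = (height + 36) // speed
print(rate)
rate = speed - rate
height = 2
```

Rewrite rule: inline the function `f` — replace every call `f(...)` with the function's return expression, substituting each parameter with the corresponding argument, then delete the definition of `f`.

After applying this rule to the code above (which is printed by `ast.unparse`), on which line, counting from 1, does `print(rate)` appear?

7

Transformed code:
speed = (7 == height)[7 == height] * (w * rate)
rate = (12 > 22)[12 > 22]
speed = 3 // 22 - w[w]
rate = log(height % 27)
log(speed)
rate = (height + 36) // speed
print(rate)
rate = speed - rate
height = 2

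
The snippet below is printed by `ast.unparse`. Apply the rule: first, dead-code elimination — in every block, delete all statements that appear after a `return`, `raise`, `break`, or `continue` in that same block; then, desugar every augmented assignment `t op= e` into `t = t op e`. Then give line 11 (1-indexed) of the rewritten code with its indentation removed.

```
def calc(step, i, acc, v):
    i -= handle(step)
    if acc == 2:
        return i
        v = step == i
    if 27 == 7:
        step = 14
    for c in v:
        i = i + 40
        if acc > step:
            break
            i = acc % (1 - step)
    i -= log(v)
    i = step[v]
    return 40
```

i = i - log(v)

Transformed code:
def calc(step, i, acc, v):
    i = i - handle(step)
    if acc == 2:
        return i
    if 27 == 7:
        step = 14
    for c in v:
        i = i + 40
        if acc > step:
            break
    i = i - log(v)
    i = step[v]
    return 40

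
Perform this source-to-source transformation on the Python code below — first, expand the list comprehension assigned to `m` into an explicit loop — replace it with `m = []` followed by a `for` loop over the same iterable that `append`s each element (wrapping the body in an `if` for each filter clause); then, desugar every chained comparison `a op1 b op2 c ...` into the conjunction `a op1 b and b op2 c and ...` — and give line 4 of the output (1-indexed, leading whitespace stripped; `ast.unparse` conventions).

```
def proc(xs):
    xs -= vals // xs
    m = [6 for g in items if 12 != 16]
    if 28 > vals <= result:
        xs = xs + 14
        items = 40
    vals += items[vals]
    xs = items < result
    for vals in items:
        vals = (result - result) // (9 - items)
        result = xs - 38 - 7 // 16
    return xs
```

Transformed code:
def proc(xs):
    xs -= vals // xs
    m = []
    for g in items:
        if 12 != 16:
            m.append(6)
    if 28 > vals and vals <= result:
        xs = xs + 14
        items = 40
    vals += items[vals]
    xs = items < result
    for vals in items:
        vals = (result - result) // (9 - items)
        result = xs - 38 - 7 // 16
    return xs

for g in items: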